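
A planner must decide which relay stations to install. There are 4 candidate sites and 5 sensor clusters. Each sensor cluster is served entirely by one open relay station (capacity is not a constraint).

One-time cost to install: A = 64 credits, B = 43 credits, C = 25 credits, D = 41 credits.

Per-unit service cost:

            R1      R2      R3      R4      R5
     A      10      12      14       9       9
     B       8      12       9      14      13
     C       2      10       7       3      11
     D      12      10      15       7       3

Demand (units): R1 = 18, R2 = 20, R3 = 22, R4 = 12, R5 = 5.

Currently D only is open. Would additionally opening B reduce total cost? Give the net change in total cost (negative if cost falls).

Current service cost with {D}: 845.
Adding B: each sensor cluster re-picks its cheapest; new service cost 641, saving 204.
Extra fixed cost: 43. Net change = 43 − 204 = -161.
(Totals: 886 → 725.)

Yes — net change −161 (cost falls by 161).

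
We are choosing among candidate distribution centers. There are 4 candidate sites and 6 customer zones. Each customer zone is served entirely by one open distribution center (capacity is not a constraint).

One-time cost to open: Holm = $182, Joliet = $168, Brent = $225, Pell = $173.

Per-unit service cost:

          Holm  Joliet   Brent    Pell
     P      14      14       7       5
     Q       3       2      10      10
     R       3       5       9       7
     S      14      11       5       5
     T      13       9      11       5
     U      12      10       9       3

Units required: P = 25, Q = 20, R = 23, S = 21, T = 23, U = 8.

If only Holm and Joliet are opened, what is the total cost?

Each customer zone is assigned to its cheapest site among the open ones.
{Holm, Joliet}: P→Holm 14·25=350, Q→Joliet 2·20=40, R→Holm 3·23=69, S→Joliet 11·21=231, T→Joliet 9·23=207, U→Joliet 10·8=80. Service 977; fixed 350; total 1327.

Total cost: 1327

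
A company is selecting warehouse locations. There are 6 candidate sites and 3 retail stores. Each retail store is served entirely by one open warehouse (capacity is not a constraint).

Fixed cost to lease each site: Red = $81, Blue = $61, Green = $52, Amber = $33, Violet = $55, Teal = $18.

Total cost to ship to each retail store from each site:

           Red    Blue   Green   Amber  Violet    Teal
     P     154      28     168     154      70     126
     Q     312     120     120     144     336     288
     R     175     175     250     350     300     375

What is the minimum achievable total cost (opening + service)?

Minimum total cost: 384

For any fixed open set, each retail store goes to its cheapest open site; total = fixed + service.
{Blue}: P→Blue 28, Q→Blue 120, R→Blue 175. Service 323; fixed 61; total 384.
{Blue, Teal}: service 323 + fixed 79 = 402
{Blue, Amber}: service 323 + fixed 94 = 417
{Red, Blue, Green, Amber, Violet, Teal}: P→Blue 28, Q→Blue 120, R→Red 175. Service 323; fixed 300; total 623.
No other subset beats 384.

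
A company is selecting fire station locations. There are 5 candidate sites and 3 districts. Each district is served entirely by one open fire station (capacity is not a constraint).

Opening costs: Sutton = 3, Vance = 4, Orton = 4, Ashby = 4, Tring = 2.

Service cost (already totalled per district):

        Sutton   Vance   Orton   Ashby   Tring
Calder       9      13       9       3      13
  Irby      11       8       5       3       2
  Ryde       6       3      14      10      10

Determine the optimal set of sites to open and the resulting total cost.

Open Vance and Ashby; minimum total cost 17.

For any fixed open set, each district goes to its cheapest open site; total = fixed + service.
{Vance, Ashby}: Calder→Ashby 3, Irby→Ashby 3, Ryde→Vance 3. Service 9; fixed 8; total 17.
{Vance, Ashby, Tring}: service 8 + fixed 10 = 18
{Sutton, Ashby}: Calder→Ashby 3, Irby→Ashby 3, Ryde→Sutton 6. Service 12; fixed 7; total 19.
{Sutton, Vance, Orton, Ashby, Tring}: Calder→Ashby 3, Irby→Tring 2, Ryde→Vance 3. Service 8; fixed 17; total 25.
No other subset beats 17.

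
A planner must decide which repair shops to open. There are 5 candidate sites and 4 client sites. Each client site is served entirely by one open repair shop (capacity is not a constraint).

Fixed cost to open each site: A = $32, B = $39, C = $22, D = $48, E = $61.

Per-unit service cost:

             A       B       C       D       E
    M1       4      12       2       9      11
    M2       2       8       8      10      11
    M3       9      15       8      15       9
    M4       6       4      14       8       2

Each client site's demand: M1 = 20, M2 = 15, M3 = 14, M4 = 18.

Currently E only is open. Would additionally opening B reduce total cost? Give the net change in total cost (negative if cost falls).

Yes — net change −6 (cost falls by 6).

Current service cost with {E}: 547.
Adding B: each client site re-picks its cheapest; new service cost 502, saving 45.
Extra fixed cost: 39. Net change = 39 − 45 = -6.
(Totals: 608 → 602.)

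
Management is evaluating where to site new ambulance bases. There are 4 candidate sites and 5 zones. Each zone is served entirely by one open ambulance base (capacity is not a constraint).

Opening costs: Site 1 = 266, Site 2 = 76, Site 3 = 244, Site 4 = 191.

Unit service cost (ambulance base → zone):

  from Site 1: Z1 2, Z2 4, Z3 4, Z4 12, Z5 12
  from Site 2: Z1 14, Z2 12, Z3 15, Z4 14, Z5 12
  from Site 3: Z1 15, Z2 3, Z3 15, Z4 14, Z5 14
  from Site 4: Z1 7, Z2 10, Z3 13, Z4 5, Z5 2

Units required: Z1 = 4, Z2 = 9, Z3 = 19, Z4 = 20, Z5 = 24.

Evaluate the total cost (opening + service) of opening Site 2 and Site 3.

Each zone is assigned to its cheapest site among the open ones.
{Site 2, Site 3}: Z1→Site 2 14·4=56, Z2→Site 3 3·9=27, Z3→Site 2 15·19=285, Z4→Site 2 14·20=280, Z5→Site 2 12·24=288. Service 936; fixed 320; total 1256.

Total cost: 1256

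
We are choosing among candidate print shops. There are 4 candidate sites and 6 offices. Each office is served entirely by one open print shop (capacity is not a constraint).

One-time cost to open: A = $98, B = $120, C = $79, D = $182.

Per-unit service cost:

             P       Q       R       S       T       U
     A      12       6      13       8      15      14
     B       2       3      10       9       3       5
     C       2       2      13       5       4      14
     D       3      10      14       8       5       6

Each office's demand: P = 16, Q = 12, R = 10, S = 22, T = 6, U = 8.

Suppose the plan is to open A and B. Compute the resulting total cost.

Total cost: 620

Each office is assigned to its cheapest site among the open ones.
{A, B}: P→B 2·16=32, Q→B 3·12=36, R→B 10·10=100, S→A 8·22=176, T→B 3·6=18, U→B 5·8=40. Service 402; fixed 218; total 620.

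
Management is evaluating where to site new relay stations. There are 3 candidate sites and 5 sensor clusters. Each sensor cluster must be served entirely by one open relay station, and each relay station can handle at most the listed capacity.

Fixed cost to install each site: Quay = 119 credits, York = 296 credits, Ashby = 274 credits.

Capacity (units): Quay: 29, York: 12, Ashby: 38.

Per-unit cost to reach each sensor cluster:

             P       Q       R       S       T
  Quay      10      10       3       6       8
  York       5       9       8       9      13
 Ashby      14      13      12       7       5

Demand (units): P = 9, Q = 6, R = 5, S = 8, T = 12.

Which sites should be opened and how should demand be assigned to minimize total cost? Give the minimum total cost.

Minimum total cost: 666

Open {Quay, Ashby}: P→Quay 10·9=90, Q→Quay 10·6=60, R→Quay 3·5=15, S→Quay 6·8=48, T→Ashby 5·12=60.
Loads: Quay carries 28/29, Ashby carries 12/38. Service 273; fixed 393; total 666.
Next best feasible plan costs 674.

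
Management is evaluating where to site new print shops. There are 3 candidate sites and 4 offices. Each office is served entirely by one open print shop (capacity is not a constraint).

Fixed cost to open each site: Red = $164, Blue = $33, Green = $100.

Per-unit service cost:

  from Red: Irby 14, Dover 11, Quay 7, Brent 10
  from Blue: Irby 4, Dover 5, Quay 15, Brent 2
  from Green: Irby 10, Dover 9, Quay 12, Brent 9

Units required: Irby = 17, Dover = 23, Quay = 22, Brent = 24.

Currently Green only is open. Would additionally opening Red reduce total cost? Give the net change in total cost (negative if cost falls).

Current service cost with {Green}: 857.
Adding Red: each office re-picks its cheapest; new service cost 747, saving 110.
Extra fixed cost: 164. Net change = 164 − 110 = 54.
(Totals: 957 → 1011.)

No — net change +54 (cost rises by 54).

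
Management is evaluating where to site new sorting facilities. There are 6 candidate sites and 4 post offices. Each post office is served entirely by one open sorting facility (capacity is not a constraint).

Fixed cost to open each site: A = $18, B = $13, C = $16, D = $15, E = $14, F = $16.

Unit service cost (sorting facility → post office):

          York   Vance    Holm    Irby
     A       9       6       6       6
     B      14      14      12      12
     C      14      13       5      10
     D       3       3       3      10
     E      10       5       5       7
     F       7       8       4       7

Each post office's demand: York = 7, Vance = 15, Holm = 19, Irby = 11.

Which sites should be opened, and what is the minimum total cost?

Open A and D; minimum total cost 222.

For any fixed open set, each post office goes to its cheapest open site; total = fixed + service.
{A, D}: York→D 3·7=21, Vance→D 3·15=45, Holm→D 3·19=57, Irby→A 6·11=66. Service 189; fixed 33; total 222.
{D, E}: service 200 + fixed 29 = 229
{D, F}: York→D 3·7=21, Vance→D 3·15=45, Holm→D 3·19=57, Irby→F 7·11=77. Service 200; fixed 31; total 231.
{A, B, C, D, E, F}: service 189 + fixed 92 = 281
No other subset beats 222.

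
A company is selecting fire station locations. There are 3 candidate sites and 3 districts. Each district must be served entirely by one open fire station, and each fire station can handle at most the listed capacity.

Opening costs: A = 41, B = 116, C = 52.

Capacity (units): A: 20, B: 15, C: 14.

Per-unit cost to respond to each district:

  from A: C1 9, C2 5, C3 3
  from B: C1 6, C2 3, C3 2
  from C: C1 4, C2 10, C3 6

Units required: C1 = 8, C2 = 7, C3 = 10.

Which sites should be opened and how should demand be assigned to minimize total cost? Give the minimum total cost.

Open {A, C}: C1→C 4·8=32, C2→A 5·7=35, C3→A 3·10=30.
Loads: A carries 17/20, C carries 8/14. Service 97; fixed 93; total 190.
Next best feasible plan costs 256.

Minimum total cost: 190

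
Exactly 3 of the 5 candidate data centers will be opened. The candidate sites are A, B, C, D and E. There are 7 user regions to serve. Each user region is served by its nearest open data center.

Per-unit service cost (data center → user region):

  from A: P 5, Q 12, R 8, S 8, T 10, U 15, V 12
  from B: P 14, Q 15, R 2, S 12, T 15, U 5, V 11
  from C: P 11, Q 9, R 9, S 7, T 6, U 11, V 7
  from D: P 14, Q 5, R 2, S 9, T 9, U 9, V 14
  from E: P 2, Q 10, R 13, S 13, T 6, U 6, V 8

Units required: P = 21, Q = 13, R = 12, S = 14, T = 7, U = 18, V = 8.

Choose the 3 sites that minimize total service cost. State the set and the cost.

With exactly 3 open, each user region uses its cheapest among the chosen.
{C, D, E}: P→E 2·21=42, Q→D 5·13=65, R→D 2·12=24, S→C 7·14=98, T→C 6·7=42, U→E 6·18=108, V→C 7·8=56. Service cost 435.
{B, D, E}: service cost 453
{A, D, E}: service cost 457
Among all 10 size-3 choices, {C, D, E} is lowest.

Choose C, D and E; total service cost 435.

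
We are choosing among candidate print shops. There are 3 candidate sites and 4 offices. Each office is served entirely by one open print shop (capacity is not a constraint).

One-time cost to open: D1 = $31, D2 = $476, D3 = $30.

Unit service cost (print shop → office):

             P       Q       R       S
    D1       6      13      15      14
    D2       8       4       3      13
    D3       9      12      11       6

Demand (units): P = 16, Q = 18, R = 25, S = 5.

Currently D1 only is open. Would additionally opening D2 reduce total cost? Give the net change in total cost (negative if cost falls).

No — net change +9 (cost rises by 9).

Current service cost with {D1}: 775.
Adding D2: each office re-picks its cheapest; new service cost 308, saving 467.
Extra fixed cost: 476. Net change = 476 − 467 = 9.
(Totals: 806 → 815.)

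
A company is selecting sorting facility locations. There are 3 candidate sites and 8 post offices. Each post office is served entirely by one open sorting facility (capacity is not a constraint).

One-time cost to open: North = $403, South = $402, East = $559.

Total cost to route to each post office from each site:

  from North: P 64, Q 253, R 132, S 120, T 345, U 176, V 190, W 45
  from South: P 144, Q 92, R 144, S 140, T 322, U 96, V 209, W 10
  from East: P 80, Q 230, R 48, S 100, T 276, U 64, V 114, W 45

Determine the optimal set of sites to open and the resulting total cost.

For any fixed open set, each post office goes to its cheapest open site; total = fixed + service.
{East}: P→East 80, Q→East 230, R→East 48, S→East 100, T→East 276, U→East 64, V→East 114, W→East 45. Service 957; fixed 559; total 1516.
{South}: P→South 144, Q→South 92, R→South 144, S→South 140, T→South 322, U→South 96, V→South 209, W→South 10. Service 1157; fixed 402; total 1559.
{North}: P→North 64, Q→North 253, R→North 132, S→North 120, T→North 345, U→North 176, V→North 190, W→North 45. Service 1325; fixed 403; total 1728.
{North, South, East}: service 768 + fixed 1364 = 2132
No other subset beats 1516.

Open East only; minimum total cost 1516.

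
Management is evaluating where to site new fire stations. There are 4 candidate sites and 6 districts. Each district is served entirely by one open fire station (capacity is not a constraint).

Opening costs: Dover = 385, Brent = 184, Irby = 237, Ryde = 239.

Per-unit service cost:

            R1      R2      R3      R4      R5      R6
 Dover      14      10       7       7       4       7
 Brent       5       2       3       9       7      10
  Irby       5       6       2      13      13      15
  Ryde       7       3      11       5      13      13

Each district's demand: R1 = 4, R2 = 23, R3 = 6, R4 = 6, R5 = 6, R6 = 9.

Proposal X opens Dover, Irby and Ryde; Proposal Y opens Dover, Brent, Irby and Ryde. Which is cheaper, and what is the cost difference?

Proposal X: {Dover, Irby, Ryde}: R1→Irby 5·4=20, R2→Ryde 3·23=69, R3→Irby 2·6=12, R4→Ryde 5·6=30, R5→Dover 4·6=24, R6→Dover 7·9=63. Service 218; fixed 861; total 1079.
Proposal Y: {Dover, Brent, Irby, Ryde}: R1→Brent 5·4=20, R2→Brent 2·23=46, R3→Irby 2·6=12, R4→Ryde 5·6=30, R5→Dover 4·6=24, R6→Dover 7·9=63. Service 195; fixed 1045; total 1240.
Difference: |1079 − 1240| = 161.

Proposal X is cheaper by 161.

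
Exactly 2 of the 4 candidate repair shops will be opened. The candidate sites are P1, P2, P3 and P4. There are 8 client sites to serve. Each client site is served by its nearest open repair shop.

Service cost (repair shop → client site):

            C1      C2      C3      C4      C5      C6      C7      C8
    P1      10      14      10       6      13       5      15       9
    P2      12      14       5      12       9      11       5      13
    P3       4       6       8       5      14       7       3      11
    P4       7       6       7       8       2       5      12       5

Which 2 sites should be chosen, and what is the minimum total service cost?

Choose P3 and P4; total service cost 37.

With exactly 2 open, each client site uses its cheapest among the chosen.
{P3, P4}: C1→P3 4, C2→P3 6, C3→P4 7, C4→P3 5, C5→P4 2, C6→P4 5, C7→P3 3, C8→P4 5. Service cost 37.
{P2, P4}: service cost 43
{P1, P4}: service cost 50
Among all 6 size-2 choices, {P3, P4} is lowest.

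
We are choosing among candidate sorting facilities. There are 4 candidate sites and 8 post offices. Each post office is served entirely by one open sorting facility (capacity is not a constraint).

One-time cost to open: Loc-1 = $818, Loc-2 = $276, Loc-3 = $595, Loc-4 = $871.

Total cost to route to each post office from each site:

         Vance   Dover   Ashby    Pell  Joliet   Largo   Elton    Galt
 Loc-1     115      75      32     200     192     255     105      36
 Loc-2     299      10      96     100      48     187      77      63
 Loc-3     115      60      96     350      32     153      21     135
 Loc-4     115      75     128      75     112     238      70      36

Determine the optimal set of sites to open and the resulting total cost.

For any fixed open set, each post office goes to its cheapest open site; total = fixed + service.
{Loc-2}: Vance→Loc-2 299, Dover→Loc-2 10, Ashby→Loc-2 96, Pell→Loc-2 100, Joliet→Loc-2 48, Largo→Loc-2 187, Elton→Loc-2 77, Galt→Loc-2 63. Service 880; fixed 276; total 1156.
{Loc-2, Loc-3}: service 590 + fixed 871 = 1461
{Loc-3}: Vance→Loc-3 115, Dover→Loc-3 60, Ashby→Loc-3 96, Pell→Loc-3 350, Joliet→Loc-3 32, Largo→Loc-3 153, Elton→Loc-3 21, Galt→Loc-3 135. Service 962; fixed 595; total 1557.
{Loc-1, Loc-2, Loc-3, Loc-4}: Vance→Loc-1 115, Dover→Loc-2 10, Ashby→Loc-1 32, Pell→Loc-4 75, Joliet→Loc-3 32, Largo→Loc-3 153, Elton→Loc-3 21, Galt→Loc-1 36. Service 474; fixed 2560; total 3034.
No other subset beats 1156.

Open Loc-2 only; minimum total cost 1156.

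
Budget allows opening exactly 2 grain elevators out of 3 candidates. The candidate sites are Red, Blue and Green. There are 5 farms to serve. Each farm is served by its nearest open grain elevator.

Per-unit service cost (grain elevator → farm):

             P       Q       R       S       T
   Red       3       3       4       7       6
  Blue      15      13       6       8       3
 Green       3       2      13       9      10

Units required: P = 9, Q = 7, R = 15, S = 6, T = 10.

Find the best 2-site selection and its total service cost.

With exactly 2 open, each farm uses its cheapest among the chosen.
{Red, Blue}: P→Red 3·9=27, Q→Red 3·7=21, R→Red 4·15=60, S→Red 7·6=42, T→Blue 3·10=30. Service cost 180.
{Red, Green}: service cost 203
{Blue, Green}: service cost 209
Among all 3 size-2 choices, {Red, Blue} is lowest.

Choose Red and Blue; total service cost 180.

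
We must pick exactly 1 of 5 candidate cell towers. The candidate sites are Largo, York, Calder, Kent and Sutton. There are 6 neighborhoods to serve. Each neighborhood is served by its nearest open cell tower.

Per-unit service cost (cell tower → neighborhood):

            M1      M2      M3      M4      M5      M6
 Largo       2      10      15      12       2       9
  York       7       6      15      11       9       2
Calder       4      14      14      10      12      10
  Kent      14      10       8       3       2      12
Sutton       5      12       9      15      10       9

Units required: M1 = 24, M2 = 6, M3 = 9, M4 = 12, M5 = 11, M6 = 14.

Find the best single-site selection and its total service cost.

Choose Largo only; total service cost 535.

With exactly 1 open, each neighborhood uses its cheapest among the chosen.
{Largo}: M1→Largo 2·24=48, M2→Largo 10·6=60, M3→Largo 15·9=135, M4→Largo 12·12=144, M5→Largo 2·11=22, M6→Largo 9·14=126. Service cost 535.
{York}: service cost 598
{Sutton}: service cost 689
Among all 5 size-1 choices, {Largo} is lowest.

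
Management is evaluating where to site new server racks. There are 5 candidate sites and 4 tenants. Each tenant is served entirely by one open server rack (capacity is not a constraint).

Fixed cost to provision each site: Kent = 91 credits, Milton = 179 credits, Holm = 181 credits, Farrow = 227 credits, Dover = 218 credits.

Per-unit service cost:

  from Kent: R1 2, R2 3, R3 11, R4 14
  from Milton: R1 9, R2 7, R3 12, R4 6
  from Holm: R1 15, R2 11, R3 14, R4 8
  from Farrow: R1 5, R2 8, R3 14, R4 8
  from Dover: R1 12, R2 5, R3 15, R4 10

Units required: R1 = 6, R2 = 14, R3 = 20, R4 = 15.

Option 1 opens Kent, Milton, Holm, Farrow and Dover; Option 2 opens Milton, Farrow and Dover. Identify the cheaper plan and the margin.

Option 1: {Kent, Milton, Holm, Farrow, Dover}: R1→Kent 2·6=12, R2→Kent 3·14=42, R3→Kent 11·20=220, R4→Milton 6·15=90. Service 364; fixed 896; total 1260.
Option 2: {Milton, Farrow, Dover}: R1→Farrow 5·6=30, R2→Dover 5·14=70, R3→Milton 12·20=240, R4→Milton 6·15=90. Service 430; fixed 624; total 1054.
Difference: |1260 − 1054| = 206.

Option 2 is cheaper by 206.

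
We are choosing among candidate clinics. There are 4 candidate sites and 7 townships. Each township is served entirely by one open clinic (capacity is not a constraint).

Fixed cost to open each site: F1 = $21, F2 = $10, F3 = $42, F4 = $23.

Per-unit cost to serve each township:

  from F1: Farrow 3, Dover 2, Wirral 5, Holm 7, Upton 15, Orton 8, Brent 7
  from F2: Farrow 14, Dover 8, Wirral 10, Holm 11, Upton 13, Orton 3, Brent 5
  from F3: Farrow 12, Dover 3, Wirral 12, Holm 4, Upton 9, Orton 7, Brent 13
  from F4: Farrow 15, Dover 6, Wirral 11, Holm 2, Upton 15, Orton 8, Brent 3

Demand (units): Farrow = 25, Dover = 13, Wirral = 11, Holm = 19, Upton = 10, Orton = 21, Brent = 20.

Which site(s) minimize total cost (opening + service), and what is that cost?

Open F1, F2 and F4; minimum total cost 501.

For any fixed open set, each township goes to its cheapest open site; total = fixed + service.
{F1, F2, F4}: Farrow→F1 3·25=75, Dover→F1 2·13=26, Wirral→F1 5·11=55, Holm→F4 2·19=38, Upton→F2 13·10=130, Orton→F2 3·21=63, Brent→F4 3·20=60. Service 447; fixed 54; total 501.
{F1, F2, F3, F4}: service 407 + fixed 96 = 503
{F1, F2, F3}: service 485 + fixed 73 = 558
{F2}: service 1066 + fixed 10 = 1076
No other subset beats 501.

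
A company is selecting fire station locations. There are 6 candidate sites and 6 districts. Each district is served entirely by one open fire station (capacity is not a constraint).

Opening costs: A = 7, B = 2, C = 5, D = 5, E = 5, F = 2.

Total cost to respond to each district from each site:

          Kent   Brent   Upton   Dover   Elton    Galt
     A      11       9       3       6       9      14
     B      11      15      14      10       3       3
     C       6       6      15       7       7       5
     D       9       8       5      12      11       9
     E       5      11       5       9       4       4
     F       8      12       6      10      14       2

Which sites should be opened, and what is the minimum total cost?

For any fixed open set, each district goes to its cheapest open site; total = fixed + service.
{B, C, F}: Kent→C 6, Brent→C 6, Upton→F 6, Dover→C 7, Elton→B 3, Galt→F 2. Service 30; fixed 9; total 39.
{A, B, C}: Kent→C 6, Brent→C 6, Upton→A 3, Dover→A 6, Elton→B 3, Galt→B 3. Service 27; fixed 14; total 41.
{B, C, E}: service 29 + fixed 12 = 41
{A, B, C, D, E, F}: service 25 + fixed 26 = 51
No other subset beats 39.

Open B, C and F; minimum total cost 39.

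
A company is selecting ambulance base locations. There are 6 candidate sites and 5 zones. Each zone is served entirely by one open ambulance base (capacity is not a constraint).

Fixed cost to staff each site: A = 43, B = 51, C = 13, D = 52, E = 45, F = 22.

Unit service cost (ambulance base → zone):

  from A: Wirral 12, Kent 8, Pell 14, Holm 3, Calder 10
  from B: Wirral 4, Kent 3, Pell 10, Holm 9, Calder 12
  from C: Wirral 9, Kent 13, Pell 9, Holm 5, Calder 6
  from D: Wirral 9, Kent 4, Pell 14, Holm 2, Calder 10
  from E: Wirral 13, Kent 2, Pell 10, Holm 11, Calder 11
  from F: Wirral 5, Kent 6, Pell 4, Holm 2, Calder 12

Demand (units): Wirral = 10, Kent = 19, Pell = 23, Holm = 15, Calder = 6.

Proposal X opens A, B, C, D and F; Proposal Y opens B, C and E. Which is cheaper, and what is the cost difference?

Proposal X: {A, B, C, D, F}: Wirral→B 4·10=40, Kent→B 3·19=57, Pell→F 4·23=92, Holm→D 2·15=30, Calder→C 6·6=36. Service 255; fixed 181; total 436.
Proposal Y: {B, C, E}: Wirral→B 4·10=40, Kent→E 2·19=38, Pell→C 9·23=207, Holm→C 5·15=75, Calder→C 6·6=36. Service 396; fixed 109; total 505.
Difference: |436 − 505| = 69.

Proposal X is cheaper by 69.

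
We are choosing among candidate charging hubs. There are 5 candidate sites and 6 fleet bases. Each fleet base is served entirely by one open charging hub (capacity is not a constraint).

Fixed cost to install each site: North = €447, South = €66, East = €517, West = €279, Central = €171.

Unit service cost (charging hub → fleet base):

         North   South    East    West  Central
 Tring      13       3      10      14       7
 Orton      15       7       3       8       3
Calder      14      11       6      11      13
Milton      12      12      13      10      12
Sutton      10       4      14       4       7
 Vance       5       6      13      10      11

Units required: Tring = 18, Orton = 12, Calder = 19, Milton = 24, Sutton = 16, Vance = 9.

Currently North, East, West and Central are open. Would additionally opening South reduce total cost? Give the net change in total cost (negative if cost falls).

Current service cost with {North, East, West, Central}: 625.
Adding South: each fleet base re-picks its cheapest; new service cost 553, saving 72.
Extra fixed cost: 66. Net change = 66 − 72 = -6.
(Totals: 2039 → 2033.)

Yes — net change −6 (cost falls by 6).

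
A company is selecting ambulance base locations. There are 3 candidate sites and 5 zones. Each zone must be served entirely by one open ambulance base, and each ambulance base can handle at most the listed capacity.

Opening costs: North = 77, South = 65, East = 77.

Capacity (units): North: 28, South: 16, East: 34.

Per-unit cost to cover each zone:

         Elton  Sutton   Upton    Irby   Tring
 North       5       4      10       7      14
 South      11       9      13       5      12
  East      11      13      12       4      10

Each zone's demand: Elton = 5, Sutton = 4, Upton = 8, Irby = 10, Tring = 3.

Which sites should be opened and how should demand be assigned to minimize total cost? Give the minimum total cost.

Open {North, East}: Elton→North 5·5=25, Sutton→North 4·4=16, Upton→North 10·8=80, Irby→East 4·10=40, Tring→East 10·3=30.
Loads: North carries 17/28, East carries 13/34. Service 191; fixed 154; total 345.
Next best feasible plan costs 349.

Minimum total cost: 345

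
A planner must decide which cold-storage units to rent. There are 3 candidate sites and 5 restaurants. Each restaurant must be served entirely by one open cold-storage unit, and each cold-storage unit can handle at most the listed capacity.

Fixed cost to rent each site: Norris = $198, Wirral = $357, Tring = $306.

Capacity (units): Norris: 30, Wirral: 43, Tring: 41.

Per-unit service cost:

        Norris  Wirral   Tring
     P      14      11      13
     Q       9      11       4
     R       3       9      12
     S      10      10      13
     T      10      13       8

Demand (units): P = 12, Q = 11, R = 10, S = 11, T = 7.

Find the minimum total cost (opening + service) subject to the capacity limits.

Open {Norris, Tring}: P→Tring 13·12=156, Q→Tring 4·11=44, R→Norris 3·10=30, S→Norris 10·11=110, T→Tring 8·7=56.
Loads: Norris carries 21/30, Tring carries 30/41. Service 396; fixed 504; total 900.
Next best feasible plan costs 914.

Minimum total cost: 900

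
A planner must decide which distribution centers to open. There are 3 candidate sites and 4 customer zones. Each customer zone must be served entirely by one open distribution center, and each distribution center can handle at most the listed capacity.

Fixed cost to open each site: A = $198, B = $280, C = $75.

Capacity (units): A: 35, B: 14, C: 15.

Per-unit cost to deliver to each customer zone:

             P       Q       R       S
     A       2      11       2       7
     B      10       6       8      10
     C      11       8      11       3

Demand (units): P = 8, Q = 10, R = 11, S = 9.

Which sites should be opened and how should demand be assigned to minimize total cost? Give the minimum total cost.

Minimum total cost: 448

Open {A, C}: P→A 2·8=16, Q→A 11·10=110, R→A 2·11=22, S→C 3·9=27.
Loads: A carries 29/35, C carries 9/15. Service 175; fixed 273; total 448.
Next best feasible plan costs 454.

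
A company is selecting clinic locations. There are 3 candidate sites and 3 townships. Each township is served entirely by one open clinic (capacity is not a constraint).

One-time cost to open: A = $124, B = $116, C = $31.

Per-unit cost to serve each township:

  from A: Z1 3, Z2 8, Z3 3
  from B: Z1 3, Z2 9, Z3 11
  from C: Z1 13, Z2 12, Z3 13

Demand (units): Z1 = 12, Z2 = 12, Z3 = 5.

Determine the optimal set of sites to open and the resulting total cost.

For any fixed open set, each township goes to its cheapest open site; total = fixed + service.
{A}: Z1→A 3·12=36, Z2→A 8·12=96, Z3→A 3·5=15. Service 147; fixed 124; total 271.
{A, C}: service 147 + fixed 155 = 302
{B}: service 199 + fixed 116 = 315
{A, B, C}: Z1→A 3·12=36, Z2→A 8·12=96, Z3→A 3·5=15. Service 147; fixed 271; total 418.
No other subset beats 271.

Open A only; minimum total cost 271.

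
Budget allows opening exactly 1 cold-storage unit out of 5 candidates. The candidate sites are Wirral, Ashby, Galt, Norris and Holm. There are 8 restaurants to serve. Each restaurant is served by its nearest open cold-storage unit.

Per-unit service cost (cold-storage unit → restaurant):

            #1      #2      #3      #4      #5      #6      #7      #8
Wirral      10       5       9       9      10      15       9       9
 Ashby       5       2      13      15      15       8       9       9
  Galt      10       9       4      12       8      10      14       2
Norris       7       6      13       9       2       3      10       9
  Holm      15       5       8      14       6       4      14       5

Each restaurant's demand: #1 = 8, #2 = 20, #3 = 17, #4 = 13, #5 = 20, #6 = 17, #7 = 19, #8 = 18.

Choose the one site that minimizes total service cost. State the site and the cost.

With exactly 1 open, each restaurant uses its cheapest among the chosen.
{Norris}: #1→Norris 7·8=56, #2→Norris 6·20=120, #3→Norris 13·17=221, #4→Norris 9·13=117, #5→Norris 2·20=40, #6→Norris 3·17=51, #7→Norris 10·19=190, #8→Norris 9·18=162. Service cost 957.
{Holm}: service cost 1082
{Galt}: service cost 1116
Among all 5 size-1 choices, {Norris} is lowest.

Choose Norris only; total service cost 957.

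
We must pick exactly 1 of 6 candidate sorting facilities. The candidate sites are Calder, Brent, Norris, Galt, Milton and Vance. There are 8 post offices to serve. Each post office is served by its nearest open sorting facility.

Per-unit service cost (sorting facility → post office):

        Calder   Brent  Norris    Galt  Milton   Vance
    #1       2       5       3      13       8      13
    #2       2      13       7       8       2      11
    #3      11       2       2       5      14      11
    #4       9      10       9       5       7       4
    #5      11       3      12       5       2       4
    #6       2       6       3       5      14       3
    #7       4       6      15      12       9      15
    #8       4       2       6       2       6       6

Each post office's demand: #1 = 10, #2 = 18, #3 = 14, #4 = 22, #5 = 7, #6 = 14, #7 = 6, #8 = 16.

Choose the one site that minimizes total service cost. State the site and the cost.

Choose Calder only; total service cost 601.

With exactly 1 open, each post office uses its cheapest among the chosen.
{Calder}: #1→Calder 2·10=20, #2→Calder 2·18=36, #3→Calder 11·14=154, #4→Calder 9·22=198, #5→Calder 11·7=77, #6→Calder 2·14=28, #7→Calder 4·6=24, #8→Calder 4·16=64. Service cost 601.
{Galt}: service cost 663
{Norris}: service cost 694
Among all 6 size-1 choices, {Calder} is lowest.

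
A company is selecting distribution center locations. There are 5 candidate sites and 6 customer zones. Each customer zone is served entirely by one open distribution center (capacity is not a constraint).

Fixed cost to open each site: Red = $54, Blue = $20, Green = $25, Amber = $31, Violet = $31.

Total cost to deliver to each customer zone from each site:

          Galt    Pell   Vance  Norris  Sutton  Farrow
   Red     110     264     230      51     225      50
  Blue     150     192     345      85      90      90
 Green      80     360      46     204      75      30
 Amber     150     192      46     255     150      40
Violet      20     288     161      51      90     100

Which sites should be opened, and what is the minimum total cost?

Open Blue, Green and Violet; minimum total cost 490.

For any fixed open set, each customer zone goes to its cheapest open site; total = fixed + service.
{Blue, Green, Violet}: Galt→Violet 20, Pell→Blue 192, Vance→Green 46, Norris→Violet 51, Sutton→Green 75, Farrow→Green 30. Service 414; fixed 76; total 490.
{Green, Amber, Violet}: Galt→Violet 20, Pell→Amber 192, Vance→Green 46, Norris→Violet 51, Sutton→Green 75, Farrow→Green 30. Service 414; fixed 87; total 501.
{Amber, Violet}: service 439 + fixed 62 = 501
{Red, Blue, Green, Amber, Violet}: service 414 + fixed 161 = 575
No other subset beats 490.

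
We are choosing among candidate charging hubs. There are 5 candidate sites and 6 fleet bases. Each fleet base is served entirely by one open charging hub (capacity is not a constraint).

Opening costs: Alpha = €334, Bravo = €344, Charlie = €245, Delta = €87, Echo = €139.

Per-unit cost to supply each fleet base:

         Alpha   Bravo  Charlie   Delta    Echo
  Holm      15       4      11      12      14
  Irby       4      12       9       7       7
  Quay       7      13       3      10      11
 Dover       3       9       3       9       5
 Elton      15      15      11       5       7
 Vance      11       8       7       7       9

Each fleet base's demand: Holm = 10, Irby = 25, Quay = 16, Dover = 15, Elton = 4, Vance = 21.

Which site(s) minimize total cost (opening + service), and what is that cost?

For any fixed open set, each fleet base goes to its cheapest open site; total = fixed + service.
{Delta}: Holm→Delta 12·10=120, Irby→Delta 7·25=175, Quay→Delta 10·16=160, Dover→Delta 9·15=135, Elton→Delta 5·4=20, Vance→Delta 7·21=147. Service 757; fixed 87; total 844.
{Charlie}: service 619 + fixed 245 = 864
{Charlie, Delta}: service 545 + fixed 332 = 877
{Alpha, Bravo, Charlie, Delta, Echo}: service 400 + fixed 1149 = 1549
No other subset beats 844.

Open Delta only; minimum total cost 844.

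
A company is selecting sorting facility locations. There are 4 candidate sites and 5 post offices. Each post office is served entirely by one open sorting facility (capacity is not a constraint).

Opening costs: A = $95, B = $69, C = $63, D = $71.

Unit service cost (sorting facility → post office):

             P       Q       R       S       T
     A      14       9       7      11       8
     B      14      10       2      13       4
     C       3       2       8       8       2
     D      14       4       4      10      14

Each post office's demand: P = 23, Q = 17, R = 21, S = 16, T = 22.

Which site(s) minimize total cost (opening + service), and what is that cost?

Open B and C; minimum total cost 449.

For any fixed open set, each post office goes to its cheapest open site; total = fixed + service.
{B, C}: P→C 3·23=69, Q→C 2·17=34, R→B 2·21=42, S→C 8·16=128, T→C 2·22=44. Service 317; fixed 132; total 449.
{C, D}: service 359 + fixed 134 = 493
{C}: service 443 + fixed 63 = 506
{A, B, C, D}: service 317 + fixed 298 = 615
(All 15 nonempty subsets were checked; B and C is lowest.)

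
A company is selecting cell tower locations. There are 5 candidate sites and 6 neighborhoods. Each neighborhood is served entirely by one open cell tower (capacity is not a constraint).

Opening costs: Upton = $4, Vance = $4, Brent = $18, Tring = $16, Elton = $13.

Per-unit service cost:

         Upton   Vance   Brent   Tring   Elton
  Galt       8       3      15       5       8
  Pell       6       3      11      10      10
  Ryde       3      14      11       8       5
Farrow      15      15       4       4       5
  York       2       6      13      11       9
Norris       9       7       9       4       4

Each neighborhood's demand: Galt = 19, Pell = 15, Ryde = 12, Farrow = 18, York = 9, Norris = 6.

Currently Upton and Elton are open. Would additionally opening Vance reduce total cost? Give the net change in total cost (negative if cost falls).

Yes — net change −136 (cost falls by 136).

Current service cost with {Upton, Elton}: 410.
Adding Vance: each neighborhood re-picks its cheapest; new service cost 270, saving 140.
Extra fixed cost: 4. Net change = 4 − 140 = -136.
(Totals: 427 → 291.)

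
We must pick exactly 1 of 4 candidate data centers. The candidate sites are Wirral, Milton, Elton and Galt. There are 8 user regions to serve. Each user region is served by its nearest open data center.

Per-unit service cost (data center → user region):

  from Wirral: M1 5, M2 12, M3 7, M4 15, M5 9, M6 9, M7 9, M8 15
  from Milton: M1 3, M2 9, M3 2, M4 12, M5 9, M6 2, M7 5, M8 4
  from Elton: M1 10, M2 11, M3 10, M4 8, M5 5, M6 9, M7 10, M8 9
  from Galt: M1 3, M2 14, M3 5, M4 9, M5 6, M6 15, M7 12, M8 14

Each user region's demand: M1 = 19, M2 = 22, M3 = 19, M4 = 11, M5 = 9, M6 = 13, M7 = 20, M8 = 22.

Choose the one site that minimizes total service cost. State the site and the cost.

Choose Milton only; total service cost 720.

With exactly 1 open, each user region uses its cheapest among the chosen.
{Milton}: M1→Milton 3·19=57, M2→Milton 9·22=198, M3→Milton 2·19=38, M4→Milton 12·11=132, M5→Milton 9·9=81, M6→Milton 2·13=26, M7→Milton 5·20=100, M8→Milton 4·22=88. Service cost 720.
{Elton}: service cost 1270
{Galt}: service cost 1356
Among all 4 size-1 choices, {Milton} is lowest.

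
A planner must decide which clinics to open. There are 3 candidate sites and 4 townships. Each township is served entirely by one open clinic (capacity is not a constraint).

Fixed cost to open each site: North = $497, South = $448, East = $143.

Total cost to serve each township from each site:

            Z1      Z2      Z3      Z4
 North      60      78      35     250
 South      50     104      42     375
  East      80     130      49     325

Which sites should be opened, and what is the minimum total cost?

For any fixed open set, each township goes to its cheapest open site; total = fixed + service.
{East}: Z1→East 80, Z2→East 130, Z3→East 49, Z4→East 325. Service 584; fixed 143; total 727.
{North}: Z1→North 60, Z2→North 78, Z3→North 35, Z4→North 250. Service 423; fixed 497; total 920.
{South}: Z1→South 50, Z2→South 104, Z3→South 42, Z4→South 375. Service 571; fixed 448; total 1019.
{North, South, East}: service 413 + fixed 1088 = 1501
No other subset beats 727.

Open East only; minimum total cost 727.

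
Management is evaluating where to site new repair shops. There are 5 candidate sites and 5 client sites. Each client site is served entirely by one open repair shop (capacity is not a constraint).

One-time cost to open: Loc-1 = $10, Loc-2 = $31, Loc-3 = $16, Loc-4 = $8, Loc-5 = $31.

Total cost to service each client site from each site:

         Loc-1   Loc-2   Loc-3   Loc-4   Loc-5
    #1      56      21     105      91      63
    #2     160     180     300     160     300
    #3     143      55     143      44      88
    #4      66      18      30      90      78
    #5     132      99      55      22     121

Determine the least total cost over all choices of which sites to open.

Minimum total cost: 304

For any fixed open set, each client site goes to its cheapest open site; total = fixed + service.
{Loc-2, Loc-4}: #1→Loc-2 21, #2→Loc-4 160, #3→Loc-4 44, #4→Loc-2 18, #5→Loc-4 22. Service 265; fixed 39; total 304.
{Loc-1, Loc-2, Loc-4}: service 265 + fixed 49 = 314
{Loc-2, Loc-3, Loc-4}: #1→Loc-2 21, #2→Loc-4 160, #3→Loc-4 44, #4→Loc-2 18, #5→Loc-4 22. Service 265; fixed 55; total 320.
{Loc-1, Loc-2, Loc-3, Loc-4, Loc-5}: #1→Loc-2 21, #2→Loc-1 160, #3→Loc-4 44, #4→Loc-2 18, #5→Loc-4 22. Service 265; fixed 96; total 361.
No other subset beats 304.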